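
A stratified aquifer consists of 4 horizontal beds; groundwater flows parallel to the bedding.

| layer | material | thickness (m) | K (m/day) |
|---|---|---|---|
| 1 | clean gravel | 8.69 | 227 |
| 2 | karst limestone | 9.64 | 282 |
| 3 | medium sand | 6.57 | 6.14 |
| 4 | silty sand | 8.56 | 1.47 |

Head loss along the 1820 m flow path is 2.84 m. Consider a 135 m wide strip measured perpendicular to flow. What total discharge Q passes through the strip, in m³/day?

999

Flow is parallel to layering, so each bed carries its own Darcy discharge and the transmissivities add.
Σ(K_i·b_i) = 227×8.69 + 282×9.64 + 6.14×6.57 + 1.47×8.56 = 4744 m²/day.
Hydraulic gradient i = Δh / L = 2.84 / 1820 = 0.001560.
Q = Σ(K_i·b_i) · W · i = 4744 × 135 × 0.001560 = 999.4 m³/day.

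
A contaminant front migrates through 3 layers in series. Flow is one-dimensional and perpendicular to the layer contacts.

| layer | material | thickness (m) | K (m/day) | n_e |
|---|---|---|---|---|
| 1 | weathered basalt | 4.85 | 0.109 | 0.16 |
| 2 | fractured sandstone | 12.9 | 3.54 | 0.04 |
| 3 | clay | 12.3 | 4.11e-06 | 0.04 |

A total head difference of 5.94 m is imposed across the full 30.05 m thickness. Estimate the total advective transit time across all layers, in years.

With flow normal to the layers, continuity requires the same specific discharge q through every layer.
Σ(b_i/K_i) = 4.85/0.109 + 12.9/3.54 + 12.3/4.11e-06 = 2.993e+06 d.
q = Δh / Σ(b_i/K_i) = 5.94 / 2.993e+06 = 1.985e-06 m/day.
In each layer the seepage velocity is v_i = q/n_i, so the layer transit time is t_i = b_i·n_i / q:
  layer 1 (weathered basalt): t_1 = 4.85 × 0.16 / 1.985e-06 = 3.910e+05 d
  layer 2 (fractured sandstone): t_2 = 12.9 × 0.04 / 1.985e-06 = 2.600e+05 d
  layer 3 (clay): t_3 = 12.3 × 0.04 / 1.985e-06 = 2.479e+05 d
Total t = Σ t_i = 8.988e+05 days = 2461 years.

2460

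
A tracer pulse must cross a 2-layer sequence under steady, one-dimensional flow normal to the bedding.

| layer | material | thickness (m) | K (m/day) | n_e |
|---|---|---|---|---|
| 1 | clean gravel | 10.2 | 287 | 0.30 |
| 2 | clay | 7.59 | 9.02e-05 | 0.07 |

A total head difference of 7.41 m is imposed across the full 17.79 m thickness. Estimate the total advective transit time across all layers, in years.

With flow normal to the layers, continuity requires the same specific discharge q through every layer.
Σ(b_i/K_i) = 10.2/287 + 7.59/9.02e-05 = 84146 d.
q = Δh / Σ(b_i/K_i) = 7.41 / 84146 = 8.806e-05 m/day.
In each layer the seepage velocity is v_i = q/n_i, so the layer transit time is t_i = b_i·n_i / q:
  layer 1 (clean gravel): t_1 = 10.2 × 0.30 / 8.806e-05 = 34749 d
  layer 2 (clay): t_2 = 7.59 × 0.07 / 8.806e-05 = 6033 d
Total t = Σ t_i = 40782 days = 111.7 years.

112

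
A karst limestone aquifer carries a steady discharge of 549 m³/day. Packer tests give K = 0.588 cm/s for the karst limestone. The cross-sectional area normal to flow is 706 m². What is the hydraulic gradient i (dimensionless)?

Convert K: 0.588 cm/s × 864 = 508.0 m/day.
From Q = K·A·i, i = Q / (K·A) = 549 / (508.0 × 706.0) = 0.001531.

0.00153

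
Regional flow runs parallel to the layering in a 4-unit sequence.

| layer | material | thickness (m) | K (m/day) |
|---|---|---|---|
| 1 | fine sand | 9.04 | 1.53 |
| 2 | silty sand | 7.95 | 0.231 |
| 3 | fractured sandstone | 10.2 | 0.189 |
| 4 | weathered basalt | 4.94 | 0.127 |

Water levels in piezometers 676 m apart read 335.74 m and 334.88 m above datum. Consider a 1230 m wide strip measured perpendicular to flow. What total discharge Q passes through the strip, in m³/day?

Flow is parallel to layering, so each bed carries its own Darcy discharge and the transmissivities add.
Σ(K_i·b_i) = 1.53×9.04 + 0.231×7.95 + 0.189×10.2 + 0.127×4.94 = 18.22 m²/day.
Hydraulic gradient i = (335.74 − 334.88) / 676 = 0.86 / 676 = 0.001272.
Q = Σ(K_i·b_i) · W · i = 18.22 × 1230 × 0.001272 = 28.51 m³/day.

28.5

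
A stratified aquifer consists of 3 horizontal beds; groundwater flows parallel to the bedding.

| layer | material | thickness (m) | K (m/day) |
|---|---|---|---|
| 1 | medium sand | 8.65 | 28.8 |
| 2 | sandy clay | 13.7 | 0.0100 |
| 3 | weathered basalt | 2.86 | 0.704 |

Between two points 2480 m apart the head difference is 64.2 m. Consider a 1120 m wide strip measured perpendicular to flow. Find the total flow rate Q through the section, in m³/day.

Flow is parallel to layering, so each bed carries its own Darcy discharge and the transmissivities add.
Σ(K_i·b_i) = 28.8×8.65 + 0.0100×13.7 + 0.704×2.86 = 251.3 m²/day.
Hydraulic gradient i = Δh / L = 64.2 / 2480 = 0.02589.
Q = Σ(K_i·b_i) · W · i = 251.3 × 1120 × 0.02589 = 7285 m³/day.

7290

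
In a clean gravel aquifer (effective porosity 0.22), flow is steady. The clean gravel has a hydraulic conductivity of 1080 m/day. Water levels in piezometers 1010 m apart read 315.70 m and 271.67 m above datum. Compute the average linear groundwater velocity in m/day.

214

Hydraulic gradient i = (315.70 − 271.67) / 1010 = 44.03 / 1010 = 0.04359.
Darcy flux q = K · i = 1080 × 0.04359 = 47.08 m/day.
Seepage velocity v = q / n_e = 47.08 / 0.22 = 214.0 m/day.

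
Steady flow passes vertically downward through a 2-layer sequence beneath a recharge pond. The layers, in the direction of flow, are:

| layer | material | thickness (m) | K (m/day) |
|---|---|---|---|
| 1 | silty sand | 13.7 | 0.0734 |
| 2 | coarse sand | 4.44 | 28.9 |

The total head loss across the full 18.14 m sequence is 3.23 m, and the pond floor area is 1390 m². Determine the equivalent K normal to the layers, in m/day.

Flow is perpendicular to layering, so the layers act in series and the equivalent K is the thickness-weighted harmonic mean.
Total thickness L = 13.7 + 4.44 = 18.14 m.
Σ(b_i/K_i) = 13.7/0.0734 + 4.44/28.9 = 186.8 d.
K_eq = L / Σ(b_i/K_i) = 18.14 / 186.8 = 0.09711 m/day.

0.0971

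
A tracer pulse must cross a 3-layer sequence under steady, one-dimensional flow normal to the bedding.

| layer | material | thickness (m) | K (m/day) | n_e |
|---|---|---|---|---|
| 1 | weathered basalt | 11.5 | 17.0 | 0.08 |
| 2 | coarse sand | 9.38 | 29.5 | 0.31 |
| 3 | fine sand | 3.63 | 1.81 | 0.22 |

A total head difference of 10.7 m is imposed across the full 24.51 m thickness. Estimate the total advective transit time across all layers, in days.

With flow normal to the layers, continuity requires the same specific discharge q through every layer.
Σ(b_i/K_i) = 11.5/17.0 + 9.38/29.5 + 3.63/1.81 = 3.000 d.
q = Δh / Σ(b_i/K_i) = 10.7 / 3.000 = 3.567 m/day.
In each layer the seepage velocity is v_i = q/n_i, so the layer transit time is t_i = b_i·n_i / q:
  layer 1 (weathered basalt): t_1 = 11.5 × 0.08 / 3.567 = 0.2579 d
  layer 2 (coarse sand): t_2 = 9.38 × 0.31 / 3.567 = 0.8153 d
  layer 3 (fine sand): t_3 = 3.63 × 0.22 / 3.567 = 0.2239 d
Total t = Σ t_i = 1.297 days.

1.30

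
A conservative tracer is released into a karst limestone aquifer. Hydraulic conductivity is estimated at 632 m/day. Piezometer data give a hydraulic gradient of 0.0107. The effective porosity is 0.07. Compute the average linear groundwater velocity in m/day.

96.6

Hydraulic gradient i = 0.0107.
Darcy flux q = K · i = 632.0 × 0.01070 = 6.762 m/day.
Seepage velocity v = q / n_e = 6.762 / 0.07 = 96.61 m/day.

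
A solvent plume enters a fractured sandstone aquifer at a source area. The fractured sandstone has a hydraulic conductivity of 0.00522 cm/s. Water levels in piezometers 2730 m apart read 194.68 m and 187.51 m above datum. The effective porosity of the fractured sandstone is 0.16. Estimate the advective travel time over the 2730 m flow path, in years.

Convert K: 0.00522 cm/s × 864 = 4.510 m/day.
Hydraulic gradient i = (194.68 − 187.51) / 2730 = 7.17 / 2730 = 0.002626.
Darcy flux q = K · i = 4.510 × 0.002626 = 0.01185 m/day.
Seepage velocity v = q / n_e = 0.01185 / 0.16 = 0.07403 m/day.
Travel time t = L / v = 2730 / 0.07403 = 36876 days = 101.0 years.

101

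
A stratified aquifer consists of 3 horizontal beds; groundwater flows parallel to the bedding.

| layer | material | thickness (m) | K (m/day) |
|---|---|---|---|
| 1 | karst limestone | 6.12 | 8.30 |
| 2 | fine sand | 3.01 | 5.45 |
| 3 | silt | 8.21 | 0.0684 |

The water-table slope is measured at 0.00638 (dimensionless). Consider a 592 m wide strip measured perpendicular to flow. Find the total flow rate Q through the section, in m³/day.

Flow is parallel to layering, so each bed carries its own Darcy discharge and the transmissivities add.
Σ(K_i·b_i) = 8.30×6.12 + 5.45×3.01 + 0.0684×8.21 = 67.76 m²/day.
Hydraulic gradient i = 0.00638.
Q = Σ(K_i·b_i) · W · i = 67.76 × 592 × 0.006380 = 255.9 m³/day.

256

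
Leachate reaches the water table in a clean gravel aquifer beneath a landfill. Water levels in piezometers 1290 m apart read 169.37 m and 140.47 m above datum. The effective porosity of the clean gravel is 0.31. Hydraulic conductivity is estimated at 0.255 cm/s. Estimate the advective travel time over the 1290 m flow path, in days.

Convert K: 0.255 cm/s × 864 = 220.3 m/day.
Hydraulic gradient i = (169.37 − 140.47) / 1290 = 28.9 / 1290 = 0.02240.
Darcy flux q = K · i = 220.3 × 0.02240 = 4.936 m/day.
Seepage velocity v = q / n_e = 4.936 / 0.31 = 15.92 m/day.
Travel time t = L / v = 1290 / 15.92 = 81.02 days.

81.0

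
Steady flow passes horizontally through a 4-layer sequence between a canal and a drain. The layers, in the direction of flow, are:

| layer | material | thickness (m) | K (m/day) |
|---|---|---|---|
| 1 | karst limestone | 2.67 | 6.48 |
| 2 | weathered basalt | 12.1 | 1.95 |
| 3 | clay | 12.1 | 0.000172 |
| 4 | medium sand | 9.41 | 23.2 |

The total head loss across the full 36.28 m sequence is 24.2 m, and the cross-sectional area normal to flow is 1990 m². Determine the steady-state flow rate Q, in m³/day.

Flow is perpendicular to layering, so the layers act in series and the equivalent K is the thickness-weighted harmonic mean.
Total thickness L = 2.67 + 12.1 + 12.1 + 9.41 = 36.28 m.
Σ(b_i/K_i) = 2.67/6.48 + 12.1/1.95 + 12.1/0.000172 + 9.41/23.2 = 70356 d.
K_eq = L / Σ(b_i/K_i) = 36.28 / 70356 = 0.0005157 m/day.
Q = K_eq · A · (Δh/L) = 0.0005157 × 1990 × (24.2/36.28) = 0.6845 m³/day.

0.684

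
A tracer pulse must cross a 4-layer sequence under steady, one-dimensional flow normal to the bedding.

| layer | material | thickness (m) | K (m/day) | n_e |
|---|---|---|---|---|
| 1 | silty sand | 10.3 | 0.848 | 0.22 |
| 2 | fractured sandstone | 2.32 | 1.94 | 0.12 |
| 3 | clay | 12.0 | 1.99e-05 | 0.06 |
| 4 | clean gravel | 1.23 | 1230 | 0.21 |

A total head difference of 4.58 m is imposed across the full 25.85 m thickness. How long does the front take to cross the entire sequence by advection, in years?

With flow normal to the layers, continuity requires the same specific discharge q through every layer.
Σ(b_i/K_i) = 10.3/0.848 + 2.32/1.94 + 12.0/1.99e-05 + 1.23/1230 = 6.030e+05 d.
q = Δh / Σ(b_i/K_i) = 4.58 / 6.030e+05 = 7.595e-06 m/day.
In each layer the seepage velocity is v_i = q/n_i, so the layer transit time is t_i = b_i·n_i / q:
  layer 1 (silty sand): t_1 = 10.3 × 0.22 / 7.595e-06 = 2.984e+05 d
  layer 2 (fractured sandstone): t_2 = 2.32 × 0.12 / 7.595e-06 = 36656 d
  layer 3 (clay): t_3 = 12.0 × 0.06 / 7.595e-06 = 94799 d
  layer 4 (clean gravel): t_4 = 1.23 × 0.21 / 7.595e-06 = 34009 d
Total t = Σ t_i = 4.638e+05 days = 1270 years.

1270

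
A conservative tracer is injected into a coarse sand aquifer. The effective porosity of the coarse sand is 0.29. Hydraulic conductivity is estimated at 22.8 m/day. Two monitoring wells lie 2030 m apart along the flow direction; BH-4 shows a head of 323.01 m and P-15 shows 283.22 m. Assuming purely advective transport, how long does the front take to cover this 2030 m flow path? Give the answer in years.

3.61

Hydraulic gradient i = (323.01 − 283.22) / 2030 = 39.79 / 2030 = 0.01960.
Darcy flux q = K · i = 22.80 × 0.01960 = 0.4469 m/day.
Seepage velocity v = q / n_e = 0.4469 / 0.29 = 1.541 m/day.
Travel time t = L / v = 2030 / 1.541 = 1317 days = 3.607 years.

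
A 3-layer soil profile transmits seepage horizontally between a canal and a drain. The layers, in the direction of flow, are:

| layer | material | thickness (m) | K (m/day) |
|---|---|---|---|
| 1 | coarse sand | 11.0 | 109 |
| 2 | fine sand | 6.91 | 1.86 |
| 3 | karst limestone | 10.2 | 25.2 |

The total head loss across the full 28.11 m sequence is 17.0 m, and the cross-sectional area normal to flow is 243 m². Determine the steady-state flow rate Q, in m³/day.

Flow is perpendicular to layering, so the layers act in series and the equivalent K is the thickness-weighted harmonic mean.
Total thickness L = 11.0 + 6.91 + 10.2 = 28.11 m.
Σ(b_i/K_i) = 11.0/109 + 6.91/1.86 + 10.2/25.2 = 4.221 d.
K_eq = L / Σ(b_i/K_i) = 28.11 / 4.221 = 6.660 m/day.
Q = K_eq · A · (Δh/L) = 6.660 × 243 × (17.0/28.11) = 978.7 m³/day.

979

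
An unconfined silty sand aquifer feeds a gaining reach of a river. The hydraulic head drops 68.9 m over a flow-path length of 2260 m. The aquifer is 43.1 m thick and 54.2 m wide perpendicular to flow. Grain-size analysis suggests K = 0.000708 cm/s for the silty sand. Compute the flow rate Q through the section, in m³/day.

Convert K: 0.000708 cm/s × 864 = 0.6117 m/day.
Cross-sectional area A = 54.2 × 43.1 = 2336 m².
Hydraulic gradient i = Δh / L = 68.9 / 2260 = 0.03049.
Darcy's law: Q = K · A · i = 0.6117 × 2336 × 0.03049 = 43.56 m³/day.

43.6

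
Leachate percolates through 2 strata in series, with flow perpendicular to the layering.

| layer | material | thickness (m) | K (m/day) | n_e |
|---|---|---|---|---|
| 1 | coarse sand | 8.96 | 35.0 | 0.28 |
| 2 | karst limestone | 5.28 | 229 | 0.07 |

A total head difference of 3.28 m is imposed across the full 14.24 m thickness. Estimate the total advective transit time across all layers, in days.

0.245

With flow normal to the layers, continuity requires the same specific discharge q through every layer.
Σ(b_i/K_i) = 8.96/35.0 + 5.28/229 = 0.2791 d.
q = Δh / Σ(b_i/K_i) = 3.28 / 0.2791 = 11.75 m/day.
In each layer the seepage velocity is v_i = q/n_i, so the layer transit time is t_i = b_i·n_i / q:
  layer 1 (coarse sand): t_1 = 8.96 × 0.28 / 11.75 = 0.2134 d
  layer 2 (karst limestone): t_2 = 5.28 × 0.07 / 11.75 = 0.03144 d
Total t = Σ t_i = 0.2449 days.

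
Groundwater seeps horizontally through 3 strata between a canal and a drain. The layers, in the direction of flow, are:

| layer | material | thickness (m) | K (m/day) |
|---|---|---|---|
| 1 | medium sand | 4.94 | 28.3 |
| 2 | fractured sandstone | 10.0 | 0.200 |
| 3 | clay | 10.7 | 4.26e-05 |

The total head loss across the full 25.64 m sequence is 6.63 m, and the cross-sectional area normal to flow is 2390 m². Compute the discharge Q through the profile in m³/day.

0.0631

Flow is perpendicular to layering, so the layers act in series and the equivalent K is the thickness-weighted harmonic mean.
Total thickness L = 4.94 + 10.0 + 10.7 = 25.64 m.
Σ(b_i/K_i) = 4.94/28.3 + 10.0/0.200 + 10.7/4.26e-05 = 2.512e+05 d.
K_eq = L / Σ(b_i/K_i) = 25.64 / 2.512e+05 = 0.0001021 m/day.
Q = K_eq · A · (Δh/L) = 0.0001021 × 2390 × (6.63/25.64) = 0.06307 m³/day.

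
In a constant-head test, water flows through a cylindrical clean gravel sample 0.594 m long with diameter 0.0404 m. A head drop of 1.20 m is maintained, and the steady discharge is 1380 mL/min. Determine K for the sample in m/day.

Cross-sectional area A = π·(d/2)² = π × (0.0404/2)² = 0.001282 m².
Convert discharge: 1380 mL/min = 2.300e-05 m³/s.
Darcy's law rearranged: K = Q·L / (A·Δh) = 2.300e-05 × 0.594 / (0.001282 × 1.20) = 0.008881 m/s = 767.4 m/day.

767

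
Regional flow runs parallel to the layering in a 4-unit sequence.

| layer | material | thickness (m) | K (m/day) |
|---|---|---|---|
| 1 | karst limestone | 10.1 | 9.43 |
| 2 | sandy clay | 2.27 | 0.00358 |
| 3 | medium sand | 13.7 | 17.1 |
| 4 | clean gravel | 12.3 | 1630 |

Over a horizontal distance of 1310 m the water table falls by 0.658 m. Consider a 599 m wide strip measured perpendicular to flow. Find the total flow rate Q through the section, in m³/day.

Flow is parallel to layering, so each bed carries its own Darcy discharge and the transmissivities add.
Σ(K_i·b_i) = 9.43×10.1 + 0.00358×2.27 + 17.1×13.7 + 1630×12.3 = 20379 m²/day.
Hydraulic gradient i = Δh / L = 0.658 / 1310 = 0.0005023.
Q = Σ(K_i·b_i) · W · i = 20379 × 599 × 0.0005023 = 6131 m³/day.

6130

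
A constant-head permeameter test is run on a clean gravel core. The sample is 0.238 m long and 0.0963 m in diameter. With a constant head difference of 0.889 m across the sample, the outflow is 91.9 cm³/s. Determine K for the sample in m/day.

Cross-sectional area A = π·(d/2)² = π × (0.0963/2)² = 0.007284 m².
Convert discharge: 91.9 cm³/s = 9.190e-05 m³/s.
Darcy's law rearranged: K = Q·L / (A·Δh) = 9.190e-05 × 0.238 / (0.007284 × 0.889) = 0.003378 m/s = 291.9 m/day.

292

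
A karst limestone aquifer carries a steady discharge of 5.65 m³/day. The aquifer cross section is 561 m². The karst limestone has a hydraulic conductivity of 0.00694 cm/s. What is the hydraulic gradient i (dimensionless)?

0.00168

Convert K: 0.00694 cm/s × 864 = 5.996 m/day.
From Q = K·A·i, i = Q / (K·A) = 5.65 / (5.996 × 561.0) = 0.001680.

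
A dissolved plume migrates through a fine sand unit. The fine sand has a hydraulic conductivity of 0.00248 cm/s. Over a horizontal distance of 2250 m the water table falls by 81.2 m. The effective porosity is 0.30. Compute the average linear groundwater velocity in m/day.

0.258

Convert K: 0.00248 cm/s × 864 = 2.143 m/day.
Hydraulic gradient i = Δh / L = 81.2 / 2250 = 0.03609.
Darcy flux q = K · i = 2.143 × 0.03609 = 0.07733 m/day.
Seepage velocity v = q / n_e = 0.07733 / 0.30 = 0.2578 m/day.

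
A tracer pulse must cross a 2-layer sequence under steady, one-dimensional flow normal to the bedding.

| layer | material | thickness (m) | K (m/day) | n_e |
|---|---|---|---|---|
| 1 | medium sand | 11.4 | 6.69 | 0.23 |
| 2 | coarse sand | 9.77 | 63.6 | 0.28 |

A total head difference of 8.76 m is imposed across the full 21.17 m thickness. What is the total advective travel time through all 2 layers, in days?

With flow normal to the layers, continuity requires the same specific discharge q through every layer.
Σ(b_i/K_i) = 11.4/6.69 + 9.77/63.6 = 1.858 d.
q = Δh / Σ(b_i/K_i) = 8.76 / 1.858 = 4.716 m/day.
In each layer the seepage velocity is v_i = q/n_i, so the layer transit time is t_i = b_i·n_i / q:
  layer 1 (medium sand): t_1 = 11.4 × 0.23 / 4.716 = 0.5560 d
  layer 2 (coarse sand): t_2 = 9.77 × 0.28 / 4.716 = 0.5801 d
Total t = Σ t_i = 1.136 days.

1.14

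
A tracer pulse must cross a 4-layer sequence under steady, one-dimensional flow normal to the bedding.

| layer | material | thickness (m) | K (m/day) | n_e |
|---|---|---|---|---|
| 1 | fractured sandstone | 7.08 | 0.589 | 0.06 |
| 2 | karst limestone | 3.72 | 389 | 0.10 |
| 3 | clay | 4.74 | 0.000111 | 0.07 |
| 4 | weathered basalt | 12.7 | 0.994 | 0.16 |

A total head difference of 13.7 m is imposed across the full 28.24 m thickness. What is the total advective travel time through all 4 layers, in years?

With flow normal to the layers, continuity requires the same specific discharge q through every layer.
Σ(b_i/K_i) = 7.08/0.589 + 3.72/389 + 4.74/0.000111 + 12.7/0.994 = 42728 d.
q = Δh / Σ(b_i/K_i) = 13.7 / 42728 = 0.0003206 m/day.
In each layer the seepage velocity is v_i = q/n_i, so the layer transit time is t_i = b_i·n_i / q:
  layer 1 (fractured sandstone): t_1 = 7.08 × 0.06 / 0.0003206 = 1325 d
  layer 2 (karst limestone): t_2 = 3.72 × 0.10 / 0.0003206 = 1160 d
  layer 3 (clay): t_3 = 4.74 × 0.07 / 0.0003206 = 1035 d
  layer 4 (weathered basalt): t_4 = 12.7 × 0.16 / 0.0003206 = 6337 d
Total t = Σ t_i = 9857 days = 26.99 years.

27.0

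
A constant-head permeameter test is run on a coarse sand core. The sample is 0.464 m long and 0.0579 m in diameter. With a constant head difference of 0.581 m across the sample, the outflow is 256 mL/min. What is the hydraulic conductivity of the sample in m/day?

Cross-sectional area A = π·(d/2)² = π × (0.0579/2)² = 0.002633 m².
Convert discharge: 256 mL/min = 4.267e-06 m³/s.
Darcy's law rearranged: K = Q·L / (A·Δh) = 4.267e-06 × 0.464 / (0.002633 × 0.581) = 0.001294 m/s = 111.8 m/day.

112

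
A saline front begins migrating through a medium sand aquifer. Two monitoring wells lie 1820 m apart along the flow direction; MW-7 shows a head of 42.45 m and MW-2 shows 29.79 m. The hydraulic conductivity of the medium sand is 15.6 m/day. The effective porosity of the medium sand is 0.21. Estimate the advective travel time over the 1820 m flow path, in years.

Hydraulic gradient i = (42.45 − 29.79) / 1820 = 12.66 / 1820 = 0.006956.
Darcy flux q = K · i = 15.60 × 0.006956 = 0.1085 m/day.
Seepage velocity v = q / n_e = 0.1085 / 0.21 = 0.5167 m/day.
Travel time t = L / v = 1820 / 0.5167 = 3522 days = 9.643 years.

9.64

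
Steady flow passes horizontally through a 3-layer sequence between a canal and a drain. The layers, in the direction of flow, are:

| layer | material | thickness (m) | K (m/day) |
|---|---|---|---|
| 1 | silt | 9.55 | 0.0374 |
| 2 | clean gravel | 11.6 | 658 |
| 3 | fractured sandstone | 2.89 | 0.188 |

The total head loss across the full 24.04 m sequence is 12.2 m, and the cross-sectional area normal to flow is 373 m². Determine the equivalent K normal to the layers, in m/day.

Flow is perpendicular to layering, so the layers act in series and the equivalent K is the thickness-weighted harmonic mean.
Total thickness L = 9.55 + 11.6 + 2.89 = 24.04 m.
Σ(b_i/K_i) = 9.55/0.0374 + 11.6/658 + 2.89/0.188 = 270.7 d.
K_eq = L / Σ(b_i/K_i) = 24.04 / 270.7 = 0.08879 m/day.

0.0888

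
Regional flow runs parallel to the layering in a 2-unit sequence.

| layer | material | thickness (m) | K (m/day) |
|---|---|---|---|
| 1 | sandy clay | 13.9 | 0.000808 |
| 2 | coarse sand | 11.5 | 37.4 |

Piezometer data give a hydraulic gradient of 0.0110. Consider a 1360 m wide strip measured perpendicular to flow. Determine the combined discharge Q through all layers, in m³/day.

6430

Flow is parallel to layering, so each bed carries its own Darcy discharge and the transmissivities add.
Σ(K_i·b_i) = 0.000808×13.9 + 37.4×11.5 = 430.1 m²/day.
Hydraulic gradient i = 0.0110.
Q = Σ(K_i·b_i) · W · i = 430.1 × 1360 × 0.01100 = 6434 m³/day.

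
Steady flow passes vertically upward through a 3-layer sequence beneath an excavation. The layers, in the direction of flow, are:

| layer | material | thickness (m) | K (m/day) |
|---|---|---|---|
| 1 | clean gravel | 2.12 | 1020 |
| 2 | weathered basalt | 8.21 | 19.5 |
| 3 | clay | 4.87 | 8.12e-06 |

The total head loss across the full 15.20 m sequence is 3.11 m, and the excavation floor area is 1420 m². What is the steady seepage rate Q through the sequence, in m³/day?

Flow is perpendicular to layering, so the layers act in series and the equivalent K is the thickness-weighted harmonic mean.
Total thickness L = 2.12 + 8.21 + 4.87 = 15.20 m.
Σ(b_i/K_i) = 2.12/1020 + 8.21/19.5 + 4.87/8.12e-06 = 5.998e+05 d.
K_eq = L / Σ(b_i/K_i) = 15.20 / 5.998e+05 = 2.534e-05 m/day.
Q = K_eq · A · (Δh/L) = 2.534e-05 × 1420 × (3.11/15.20) = 0.007363 m³/day.

0.00736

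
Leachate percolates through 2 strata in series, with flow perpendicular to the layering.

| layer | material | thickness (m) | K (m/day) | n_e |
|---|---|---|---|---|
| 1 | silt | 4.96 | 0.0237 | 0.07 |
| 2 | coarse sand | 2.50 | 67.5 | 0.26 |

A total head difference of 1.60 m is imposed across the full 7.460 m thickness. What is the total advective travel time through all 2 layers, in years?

0.357

With flow normal to the layers, continuity requires the same specific discharge q through every layer.
Σ(b_i/K_i) = 4.96/0.0237 + 2.50/67.5 = 209.3 d.
q = Δh / Σ(b_i/K_i) = 1.60 / 209.3 = 0.007644 m/day.
In each layer the seepage velocity is v_i = q/n_i, so the layer transit time is t_i = b_i·n_i / q:
  layer 1 (silt): t_1 = 4.96 × 0.07 / 0.007644 = 45.42 d
  layer 2 (coarse sand): t_2 = 2.50 × 0.26 / 0.007644 = 85.04 d
Total t = Σ t_i = 130.5 days = 0.3572 years.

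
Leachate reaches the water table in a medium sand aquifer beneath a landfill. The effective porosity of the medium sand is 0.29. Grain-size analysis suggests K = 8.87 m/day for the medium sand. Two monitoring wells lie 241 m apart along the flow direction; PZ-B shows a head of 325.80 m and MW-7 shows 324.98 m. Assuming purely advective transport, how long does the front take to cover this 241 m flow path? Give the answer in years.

Hydraulic gradient i = (325.80 − 324.98) / 241 = 0.82 / 241 = 0.003402.
Darcy flux q = K · i = 8.870 × 0.003402 = 0.03018 m/day.
Seepage velocity v = q / n_e = 0.03018 / 0.29 = 0.1041 m/day.
Travel time t = L / v = 241 / 0.1041 = 2316 days = 6.340 years.

6.34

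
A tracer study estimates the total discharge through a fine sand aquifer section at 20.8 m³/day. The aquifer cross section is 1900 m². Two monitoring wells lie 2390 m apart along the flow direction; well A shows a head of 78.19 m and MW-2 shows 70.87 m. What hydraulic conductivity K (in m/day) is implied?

3.57

Hydraulic gradient i = (78.19 − 70.87) / 2390 = 7.32 / 2390 = 0.003063.
From Q = K·A·i, K = Q / (A·i) = 20.8 / (1900 × 0.003063) = 3.574 m/day.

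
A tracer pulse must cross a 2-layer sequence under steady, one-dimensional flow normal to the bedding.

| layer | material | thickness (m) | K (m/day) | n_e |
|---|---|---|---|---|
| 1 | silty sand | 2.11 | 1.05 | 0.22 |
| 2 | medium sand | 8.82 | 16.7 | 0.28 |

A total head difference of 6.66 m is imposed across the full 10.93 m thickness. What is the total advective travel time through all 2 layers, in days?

1.12

With flow normal to the layers, continuity requires the same specific discharge q through every layer.
Σ(b_i/K_i) = 2.11/1.05 + 8.82/16.7 = 2.538 d.
q = Δh / Σ(b_i/K_i) = 6.66 / 2.538 = 2.624 m/day.
In each layer the seepage velocity is v_i = q/n_i, so the layer transit time is t_i = b_i·n_i / q:
  layer 1 (silty sand): t_1 = 2.11 × 0.22 / 2.624 = 0.1769 d
  layer 2 (medium sand): t_2 = 8.82 × 0.28 / 2.624 = 0.9410 d
Total t = Σ t_i = 1.118 days.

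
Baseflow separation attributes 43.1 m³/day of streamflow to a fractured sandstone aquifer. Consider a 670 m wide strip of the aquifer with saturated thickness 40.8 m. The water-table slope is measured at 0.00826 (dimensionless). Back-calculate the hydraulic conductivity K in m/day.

0.191

Cross-sectional area A = 670 × 40.8 = 27336 m².
Hydraulic gradient i = 0.00826.
From Q = K·A·i, K = Q / (A·i) = 43.1 / (27336 × 0.008260) = 0.1909 m/day.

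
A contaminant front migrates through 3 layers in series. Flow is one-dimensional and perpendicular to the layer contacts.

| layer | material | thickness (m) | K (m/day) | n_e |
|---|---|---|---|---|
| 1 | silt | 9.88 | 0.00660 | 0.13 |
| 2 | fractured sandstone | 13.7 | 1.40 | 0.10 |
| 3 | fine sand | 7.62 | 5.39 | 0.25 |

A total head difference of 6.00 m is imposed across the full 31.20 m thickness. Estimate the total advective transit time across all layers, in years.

3.14

With flow normal to the layers, continuity requires the same specific discharge q through every layer.
Σ(b_i/K_i) = 9.88/0.00660 + 13.7/1.40 + 7.62/5.39 = 1508 d.
q = Δh / Σ(b_i/K_i) = 6.00 / 1508 = 0.003978 m/day.
In each layer the seepage velocity is v_i = q/n_i, so the layer transit time is t_i = b_i·n_i / q:
  layer 1 (silt): t_1 = 9.88 × 0.13 / 0.003978 = 322.8 d
  layer 2 (fractured sandstone): t_2 = 13.7 × 0.10 / 0.003978 = 344.4 d
  layer 3 (fine sand): t_3 = 7.62 × 0.25 / 0.003978 = 478.8 d
Total t = Σ t_i = 1146 days = 3.138 years.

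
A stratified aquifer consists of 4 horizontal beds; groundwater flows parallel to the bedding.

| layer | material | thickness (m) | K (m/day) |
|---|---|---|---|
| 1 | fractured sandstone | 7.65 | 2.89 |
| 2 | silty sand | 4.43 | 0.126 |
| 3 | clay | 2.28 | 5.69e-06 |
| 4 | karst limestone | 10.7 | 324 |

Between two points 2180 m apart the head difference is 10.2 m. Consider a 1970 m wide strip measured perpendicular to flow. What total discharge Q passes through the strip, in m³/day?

32200

Flow is parallel to layering, so each bed carries its own Darcy discharge and the transmissivities add.
Σ(K_i·b_i) = 2.89×7.65 + 0.126×4.43 + 5.69e-06×2.28 + 324×10.7 = 3489 m²/day.
Hydraulic gradient i = Δh / L = 10.2 / 2180 = 0.004679.
Q = Σ(K_i·b_i) · W · i = 3489 × 1970 × 0.004679 = 32164 m³/day.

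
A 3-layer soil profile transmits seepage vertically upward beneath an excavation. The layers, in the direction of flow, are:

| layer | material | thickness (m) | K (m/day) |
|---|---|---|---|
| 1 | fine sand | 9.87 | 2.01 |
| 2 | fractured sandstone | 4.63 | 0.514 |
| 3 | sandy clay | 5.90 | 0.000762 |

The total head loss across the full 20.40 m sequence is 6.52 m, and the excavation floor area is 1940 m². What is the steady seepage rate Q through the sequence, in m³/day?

Flow is perpendicular to layering, so the layers act in series and the equivalent K is the thickness-weighted harmonic mean.
Total thickness L = 9.87 + 4.63 + 5.90 = 20.40 m.
Σ(b_i/K_i) = 9.87/2.01 + 4.63/0.514 + 5.90/0.000762 = 7757 d.
K_eq = L / Σ(b_i/K_i) = 20.40 / 7757 = 0.002630 m/day.
Q = K_eq · A · (Δh/L) = 0.002630 × 1940 × (6.52/20.40) = 1.631 m³/day.

1.63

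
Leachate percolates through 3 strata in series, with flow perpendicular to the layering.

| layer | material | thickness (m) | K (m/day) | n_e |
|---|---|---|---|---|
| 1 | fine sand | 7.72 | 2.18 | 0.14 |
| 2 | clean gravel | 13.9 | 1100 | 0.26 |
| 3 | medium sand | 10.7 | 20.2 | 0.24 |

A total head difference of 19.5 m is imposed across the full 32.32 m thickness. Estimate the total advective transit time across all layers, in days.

With flow normal to the layers, continuity requires the same specific discharge q through every layer.
Σ(b_i/K_i) = 7.72/2.18 + 13.9/1100 + 10.7/20.2 = 4.084 d.
q = Δh / Σ(b_i/K_i) = 19.5 / 4.084 = 4.775 m/day.
In each layer the seepage velocity is v_i = q/n_i, so the layer transit time is t_i = b_i·n_i / q:
  layer 1 (fine sand): t_1 = 7.72 × 0.14 / 4.775 = 0.2263 d
  layer 2 (clean gravel): t_2 = 13.9 × 0.26 / 4.775 = 0.7568 d
  layer 3 (medium sand): t_3 = 10.7 × 0.24 / 4.775 = 0.5378 d
Total t = Σ t_i = 1.521 days.

1.52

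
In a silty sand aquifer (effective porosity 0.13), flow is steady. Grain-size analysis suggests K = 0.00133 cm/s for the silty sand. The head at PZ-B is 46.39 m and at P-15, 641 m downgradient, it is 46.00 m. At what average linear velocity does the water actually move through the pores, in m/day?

0.00538

Convert K: 0.00133 cm/s × 864 = 1.149 m/day.
Hydraulic gradient i = (46.39 − 46.00) / 641 = 0.39 / 641 = 0.0006084.
Darcy flux q = K · i = 1.149 × 0.0006084 = 0.0006992 m/day.
Seepage velocity v = q / n_e = 0.0006992 / 0.13 = 0.005378 m/day.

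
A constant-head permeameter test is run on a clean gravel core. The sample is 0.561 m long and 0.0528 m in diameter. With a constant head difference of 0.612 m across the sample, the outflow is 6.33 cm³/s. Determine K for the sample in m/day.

Cross-sectional area A = π·(d/2)² = π × (0.0528/2)² = 0.002190 m².
Convert discharge: 6.33 cm³/s = 6.330e-06 m³/s.
Darcy's law rearranged: K = Q·L / (A·Δh) = 6.330e-06 × 0.561 / (0.002190 × 0.612) = 0.002650 m/s = 229.0 m/day.

229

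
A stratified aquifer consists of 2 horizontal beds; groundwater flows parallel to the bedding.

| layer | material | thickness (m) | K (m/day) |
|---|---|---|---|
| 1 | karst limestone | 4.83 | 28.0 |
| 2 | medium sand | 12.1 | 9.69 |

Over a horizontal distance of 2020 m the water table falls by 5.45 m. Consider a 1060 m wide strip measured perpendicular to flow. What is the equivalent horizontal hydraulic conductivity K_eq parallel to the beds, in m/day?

Flow is parallel to layering, so each bed carries its own Darcy discharge and the transmissivities add.
Σ(K_i·b_i) = 28.0×4.83 + 9.69×12.1 = 252.5 m²/day.
Total thickness b = 16.93 m, so K_eq = Σ(K_i·b_i)/b = 14.91 m/day.

14.9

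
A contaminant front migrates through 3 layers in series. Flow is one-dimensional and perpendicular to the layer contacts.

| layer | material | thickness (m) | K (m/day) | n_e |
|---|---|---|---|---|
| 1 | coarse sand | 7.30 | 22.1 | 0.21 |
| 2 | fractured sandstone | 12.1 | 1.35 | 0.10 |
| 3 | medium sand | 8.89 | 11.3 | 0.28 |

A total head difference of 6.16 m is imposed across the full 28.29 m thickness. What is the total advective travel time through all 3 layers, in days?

8.56

With flow normal to the layers, continuity requires the same specific discharge q through every layer.
Σ(b_i/K_i) = 7.30/22.1 + 12.1/1.35 + 8.89/11.3 = 10.08 d.
q = Δh / Σ(b_i/K_i) = 6.16 / 10.08 = 0.6111 m/day.
In each layer the seepage velocity is v_i = q/n_i, so the layer transit time is t_i = b_i·n_i / q:
  layer 1 (coarse sand): t_1 = 7.30 × 0.21 / 0.6111 = 2.509 d
  layer 2 (fractured sandstone): t_2 = 12.1 × 0.10 / 0.6111 = 1.980 d
  layer 3 (medium sand): t_3 = 8.89 × 0.28 / 0.6111 = 4.073 d
Total t = Σ t_i = 8.562 days.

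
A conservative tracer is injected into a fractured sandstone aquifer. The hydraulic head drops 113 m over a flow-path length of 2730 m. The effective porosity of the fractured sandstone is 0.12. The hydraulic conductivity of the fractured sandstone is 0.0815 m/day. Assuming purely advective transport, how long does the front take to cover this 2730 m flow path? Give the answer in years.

266

Hydraulic gradient i = Δh / L = 113 / 2730 = 0.04139.
Darcy flux q = K · i = 0.08150 × 0.04139 = 0.003373 m/day.
Seepage velocity v = q / n_e = 0.003373 / 0.12 = 0.02811 m/day.
Travel time t = L / v = 2730 / 0.02811 = 97111 days = 265.9 years.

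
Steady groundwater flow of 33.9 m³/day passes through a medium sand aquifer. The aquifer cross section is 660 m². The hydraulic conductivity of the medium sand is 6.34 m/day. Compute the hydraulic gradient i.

From Q = K·A·i, i = Q / (K·A) = 33.9 / (6.340 × 660.0) = 0.008102.

0.00810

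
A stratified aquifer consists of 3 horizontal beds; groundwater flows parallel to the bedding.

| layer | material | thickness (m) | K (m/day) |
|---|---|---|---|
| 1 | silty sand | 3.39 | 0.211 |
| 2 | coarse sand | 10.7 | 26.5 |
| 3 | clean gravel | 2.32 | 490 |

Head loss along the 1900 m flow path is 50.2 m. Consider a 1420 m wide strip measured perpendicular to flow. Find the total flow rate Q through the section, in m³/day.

53300

Flow is parallel to layering, so each bed carries its own Darcy discharge and the transmissivities add.
Σ(K_i·b_i) = 0.211×3.39 + 26.5×10.7 + 490×2.32 = 1421 m²/day.
Hydraulic gradient i = Δh / L = 50.2 / 1900 = 0.02642.
Q = Σ(K_i·b_i) · W · i = 1421 × 1420 × 0.02642 = 53315 m³/day.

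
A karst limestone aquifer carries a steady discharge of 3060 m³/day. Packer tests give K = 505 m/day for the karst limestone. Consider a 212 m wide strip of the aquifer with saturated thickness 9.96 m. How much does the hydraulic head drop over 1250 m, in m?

Cross-sectional area A = 212 × 9.96 = 2112 m².
From Q = K·A·i, i = Q / (K·A) = 3060 / (505.0 × 2112) = 0.002870.
Head loss Δh = i · L = 0.002870 × 1250 = 3.587 m.

3.59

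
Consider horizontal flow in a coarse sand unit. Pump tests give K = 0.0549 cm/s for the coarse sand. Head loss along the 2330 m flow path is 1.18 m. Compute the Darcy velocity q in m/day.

0.0240

Convert K: 0.0549 cm/s × 864 = 47.43 m/day.
Hydraulic gradient i = Δh / L = 1.18 / 2330 = 0.0005064.
Specific discharge q = K · i = 47.43 × 0.0005064 = 0.02402 m/day.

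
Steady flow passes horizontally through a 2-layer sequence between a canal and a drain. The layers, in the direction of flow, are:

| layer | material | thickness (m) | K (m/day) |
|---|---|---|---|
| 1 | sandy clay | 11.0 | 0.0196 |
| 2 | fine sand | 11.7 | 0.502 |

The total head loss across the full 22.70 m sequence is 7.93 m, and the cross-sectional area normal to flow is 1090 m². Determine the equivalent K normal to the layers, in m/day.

Flow is perpendicular to layering, so the layers act in series and the equivalent K is the thickness-weighted harmonic mean.
Total thickness L = 11.0 + 11.7 = 22.70 m.
Σ(b_i/K_i) = 11.0/0.0196 + 11.7/0.502 = 584.5 d.
K_eq = L / Σ(b_i/K_i) = 22.70 / 584.5 = 0.03883 m/day.

0.0388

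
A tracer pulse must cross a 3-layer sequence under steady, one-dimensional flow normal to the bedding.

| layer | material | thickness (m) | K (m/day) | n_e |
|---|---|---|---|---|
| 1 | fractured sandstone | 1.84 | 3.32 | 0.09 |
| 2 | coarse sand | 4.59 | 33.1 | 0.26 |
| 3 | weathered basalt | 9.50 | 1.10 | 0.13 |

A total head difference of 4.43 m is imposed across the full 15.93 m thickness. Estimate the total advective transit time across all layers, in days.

With flow normal to the layers, continuity requires the same specific discharge q through every layer.
Σ(b_i/K_i) = 1.84/3.32 + 4.59/33.1 + 9.50/1.10 = 9.329 d.
q = Δh / Σ(b_i/K_i) = 4.43 / 9.329 = 0.4749 m/day.
In each layer the seepage velocity is v_i = q/n_i, so the layer transit time is t_i = b_i·n_i / q:
  layer 1 (fractured sandstone): t_1 = 1.84 × 0.09 / 0.4749 = 0.3487 d
  layer 2 (coarse sand): t_2 = 4.59 × 0.26 / 0.4749 = 2.513 d
  layer 3 (weathered basalt): t_3 = 9.50 × 0.13 / 0.4749 = 2.601 d
Total t = Σ t_i = 5.463 days.

5.46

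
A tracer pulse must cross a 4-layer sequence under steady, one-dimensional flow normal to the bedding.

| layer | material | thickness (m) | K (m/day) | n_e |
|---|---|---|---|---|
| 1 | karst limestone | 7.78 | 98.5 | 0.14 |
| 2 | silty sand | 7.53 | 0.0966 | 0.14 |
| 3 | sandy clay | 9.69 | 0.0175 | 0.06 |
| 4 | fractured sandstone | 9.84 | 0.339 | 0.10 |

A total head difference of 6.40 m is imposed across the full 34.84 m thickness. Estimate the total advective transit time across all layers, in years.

With flow normal to the layers, continuity requires the same specific discharge q through every layer.
Σ(b_i/K_i) = 7.78/98.5 + 7.53/0.0966 + 9.69/0.0175 + 9.84/0.339 = 660.8 d.
q = Δh / Σ(b_i/K_i) = 6.40 / 660.8 = 0.009686 m/day.
In each layer the seepage velocity is v_i = q/n_i, so the layer transit time is t_i = b_i·n_i / q:
  layer 1 (karst limestone): t_1 = 7.78 × 0.14 / 0.009686 = 112.5 d
  layer 2 (silty sand): t_2 = 7.53 × 0.14 / 0.009686 = 108.8 d
  layer 3 (sandy clay): t_3 = 9.69 × 0.06 / 0.009686 = 60.03 d
  layer 4 (fractured sandstone): t_4 = 9.84 × 0.10 / 0.009686 = 101.6 d
Total t = Σ t_i = 382.9 days = 1.048 years.

1.05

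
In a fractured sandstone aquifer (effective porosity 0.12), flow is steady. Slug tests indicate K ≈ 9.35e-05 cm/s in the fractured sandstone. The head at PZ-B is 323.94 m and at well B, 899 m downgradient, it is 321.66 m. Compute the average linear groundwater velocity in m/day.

0.00171

Convert K: 9.35e-05 cm/s × 864 = 0.08078 m/day.
Hydraulic gradient i = (323.94 − 321.66) / 899 = 2.28 / 899 = 0.002536.
Darcy flux q = K · i = 0.08078 × 0.002536 = 0.0002049 m/day.
Seepage velocity v = q / n_e = 0.0002049 / 0.12 = 0.001707 m/day.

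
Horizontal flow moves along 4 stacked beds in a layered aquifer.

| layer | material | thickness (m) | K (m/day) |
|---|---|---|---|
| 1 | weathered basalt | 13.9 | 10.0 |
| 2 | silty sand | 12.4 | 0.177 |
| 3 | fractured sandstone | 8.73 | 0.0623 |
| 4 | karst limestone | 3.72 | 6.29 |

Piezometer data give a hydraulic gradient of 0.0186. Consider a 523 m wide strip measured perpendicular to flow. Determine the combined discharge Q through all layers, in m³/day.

1610

Flow is parallel to layering, so each bed carries its own Darcy discharge and the transmissivities add.
Σ(K_i·b_i) = 10.0×13.9 + 0.177×12.4 + 0.0623×8.73 + 6.29×3.72 = 165.1 m²/day.
Hydraulic gradient i = 0.0186.
Q = Σ(K_i·b_i) · W · i = 165.1 × 523 × 0.01860 = 1606 m³/day.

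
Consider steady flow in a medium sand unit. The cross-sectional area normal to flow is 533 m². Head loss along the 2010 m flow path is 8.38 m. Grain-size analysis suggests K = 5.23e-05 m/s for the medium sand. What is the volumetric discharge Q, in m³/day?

10.0

Convert K: 5.23e-05 m/s × 86400 = 4.519 m/day.
Hydraulic gradient i = Δh / L = 8.38 / 2010 = 0.004169.
Darcy's law: Q = K · A · i = 4.519 × 533.0 × 0.004169 = 10.04 m³/day.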